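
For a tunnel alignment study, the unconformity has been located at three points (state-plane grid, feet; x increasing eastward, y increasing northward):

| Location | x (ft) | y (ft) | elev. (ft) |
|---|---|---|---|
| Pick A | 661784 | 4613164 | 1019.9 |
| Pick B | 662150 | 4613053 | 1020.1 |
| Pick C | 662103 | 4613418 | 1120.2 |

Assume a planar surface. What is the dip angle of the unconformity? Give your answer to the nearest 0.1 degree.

Let the plane be z = a·x + b·y + c.
Pick B−Pick A: 366a − 111b = 0.2;  Pick C−Pick A: 319a + 254b = 100.3.
Solving gives a = 0.08712, b = 0.28547.
Gradient magnitude |∇z| = √(a² + b²) = √(0.00759 + 0.08149) = 0.29846.
True dip = arctan(0.29846) = 16.6°, dipping toward SSW (azimuth ≈ 197°).

16.6°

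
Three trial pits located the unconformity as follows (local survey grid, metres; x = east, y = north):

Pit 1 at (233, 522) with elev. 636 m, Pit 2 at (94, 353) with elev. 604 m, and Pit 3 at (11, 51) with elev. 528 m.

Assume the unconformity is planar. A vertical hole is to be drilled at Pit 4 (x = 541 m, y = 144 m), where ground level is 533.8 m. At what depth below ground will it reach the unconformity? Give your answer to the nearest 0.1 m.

39.8 m

Two edge vectors: Pit 1→Pit 2 = (-139, -169, -32), Pit 1→Pit 3 = (-222, -471, -108).
Normal n = (Pit 1→Pit 2) × (Pit 1→Pit 3) = (3180, -7908, 27951).
So ∂z/∂x = −n_x/n_z = −0.11377 and ∂z/∂y = −n_y/n_z = 0.28292.
Intercept c from Pit 1: 636 + 26.51 − 147.69 = 514.82.
At (541, 144): z_contact = −61.55 + 40.74 + 514.82 = 494.01 m.
Depth below ground = 533.8 − 494.01 = 39.8 m.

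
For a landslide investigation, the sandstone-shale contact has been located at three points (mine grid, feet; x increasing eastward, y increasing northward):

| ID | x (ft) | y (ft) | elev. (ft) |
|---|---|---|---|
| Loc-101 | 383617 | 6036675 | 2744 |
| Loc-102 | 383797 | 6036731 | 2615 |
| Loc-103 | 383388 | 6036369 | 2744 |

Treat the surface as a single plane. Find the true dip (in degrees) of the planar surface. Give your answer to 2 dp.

Let the plane be z = a·x + b·y + c.
Loc-102−Loc-101: 180a + 56b = −129;  Loc-103−Loc-101: −229a − 306b = 0.
Solving gives a = −0.93416, b = 0.69910.
Gradient magnitude |∇z| = √(a² + b²) = √(0.87266 + 0.48874) = 1.16679.
True dip = arctan(1.16679) = 49.40°, dipping toward SE (azimuth ≈ 127°).

49.40°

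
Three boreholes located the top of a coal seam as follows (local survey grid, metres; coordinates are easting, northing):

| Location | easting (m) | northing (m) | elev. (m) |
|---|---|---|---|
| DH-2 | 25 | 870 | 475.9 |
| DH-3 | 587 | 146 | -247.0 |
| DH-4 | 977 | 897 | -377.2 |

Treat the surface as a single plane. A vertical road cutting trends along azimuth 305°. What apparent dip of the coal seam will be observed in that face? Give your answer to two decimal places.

Two edge vectors: DH-2→DH-3 = (562, -724, -722.9), DH-2→DH-4 = (952, 27, -853.1).
Normal n = (DH-2→DH-3) × (DH-2→DH-4) = (637162.7, -208758.6, 704422).
So ∂z/∂easting = −n_x/n_z = −0.90452 and ∂z/∂northing = −n_y/n_z = 0.29635.
Unit vector along 305° is (sin 305°, cos 305°) = (-0.8192, 0.5736).
Slope in that direction = a·(-0.8192) + b·(0.5736) = 0.91092.
Apparent dip = arctan|0.91092| = 42.33° (true dip is 43.6°, so apparent ≤ true as expected).

42.33°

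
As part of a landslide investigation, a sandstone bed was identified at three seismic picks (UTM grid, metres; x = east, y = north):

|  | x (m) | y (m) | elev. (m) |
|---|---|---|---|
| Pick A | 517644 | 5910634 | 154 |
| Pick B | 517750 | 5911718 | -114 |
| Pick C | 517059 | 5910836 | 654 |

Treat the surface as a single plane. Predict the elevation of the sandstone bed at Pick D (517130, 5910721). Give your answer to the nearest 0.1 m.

607.6 m

Two edge vectors: Pick A→Pick B = (106, 1084, -268), Pick A→Pick C = (-585, 202, 500).
Normal n = (Pick A→Pick B) × (Pick A→Pick C) = (596136, 103780, 655552).
So ∂z/∂x = −n_x/n_z = −0.909364932 and ∂z/∂y = −n_y/n_z = −0.158309333.
Intercept c from Pick A: 154 + 470727.30 + 935708.53 = 1406589.83.
At (517130, 5910721): z = −470259.9 − 935722.3 + 1406589.83 = 607.6 m.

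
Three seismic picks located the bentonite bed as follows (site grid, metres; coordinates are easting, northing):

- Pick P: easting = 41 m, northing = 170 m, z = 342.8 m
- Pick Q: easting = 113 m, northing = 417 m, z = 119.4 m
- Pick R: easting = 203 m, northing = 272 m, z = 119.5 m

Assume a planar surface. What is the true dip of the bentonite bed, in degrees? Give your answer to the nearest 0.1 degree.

49.4°

Two edge vectors: Pick P→Pick Q = (72, 247, -223.4), Pick P→Pick R = (162, 102, -223.3).
Normal n = (Pick P→Pick Q) × (Pick P→Pick R) = (-32368.3, -20113.2, -32670).
So ∂z/∂easting = −n_x/n_z = −0.99077 and ∂z/∂northing = −n_y/n_z = −0.61565.
Gradient magnitude |∇z| = √(a² + b²) = √(0.98162 + 0.37902) = 1.16646.
True dip = arctan(1.16646) = 49.4°, dipping toward ENE (azimuth ≈ 058°).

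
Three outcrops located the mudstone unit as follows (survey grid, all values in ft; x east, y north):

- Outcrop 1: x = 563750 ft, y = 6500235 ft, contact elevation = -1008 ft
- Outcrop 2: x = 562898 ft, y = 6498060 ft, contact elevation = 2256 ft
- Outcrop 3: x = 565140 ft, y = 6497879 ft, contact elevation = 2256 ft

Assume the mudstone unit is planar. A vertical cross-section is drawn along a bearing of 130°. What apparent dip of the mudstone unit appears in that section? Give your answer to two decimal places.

Two edge vectors: Outcrop 1→Outcrop 2 = (-852, -2175, 3264), Outcrop 1→Outcrop 3 = (1390, -2356, 3264).
Normal n = (Outcrop 1→Outcrop 2) × (Outcrop 1→Outcrop 3) = (590784, 7317888, 5030562).
So ∂z/∂x = −n_x/n_z = −0.11744 and ∂z/∂y = −n_y/n_z = −1.45469.
Unit vector along 130° is (sin 130°, cos 130°) = (0.7660, -0.6428).
Slope in that direction = a·(0.7660) + b·(-0.6428) = 0.84509.
Apparent dip = arctan|0.84509| = 40.20° (true dip is 55.6°, so apparent ≤ true as expected).

40.20°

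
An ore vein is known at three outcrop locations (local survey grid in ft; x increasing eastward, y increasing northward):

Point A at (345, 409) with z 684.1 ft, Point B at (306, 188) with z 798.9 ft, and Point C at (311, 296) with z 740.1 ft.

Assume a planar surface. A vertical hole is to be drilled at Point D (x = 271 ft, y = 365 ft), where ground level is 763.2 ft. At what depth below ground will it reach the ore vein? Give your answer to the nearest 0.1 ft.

69.0 ft

Let the plane be z = a·x + b·y + c.
Point B−Point A: −39a − 221b = 114.8;  Point C−Point A: −34a − 113b = 56.
Solving gives a = 0.19195, b = −0.55333.
Then c = 684.1 − a·345 − b·409 = 844.19.
At (271, 365): z_contact = 52.02 − 201.97 + 844.19 = 694.24 ft.
Depth below ground = 763.2 − 694.24 = 69.0 ft.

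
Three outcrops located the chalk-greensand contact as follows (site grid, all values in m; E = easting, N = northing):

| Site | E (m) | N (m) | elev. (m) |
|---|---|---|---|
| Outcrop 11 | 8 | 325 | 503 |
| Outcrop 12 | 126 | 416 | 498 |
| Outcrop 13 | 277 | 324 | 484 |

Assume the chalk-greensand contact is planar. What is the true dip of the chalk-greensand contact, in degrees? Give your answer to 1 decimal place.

Two edge vectors: Outcrop 11→Outcrop 12 = (118, 91, -5), Outcrop 11→Outcrop 13 = (269, -1, -19).
Normal n = (Outcrop 11→Outcrop 12) × (Outcrop 11→Outcrop 13) = (-1734, 897, -24597).
So ∂z/∂E = −n_x/n_z = −0.07050 and ∂z/∂N = −n_y/n_z = 0.03647.
Gradient magnitude |∇z| = √(a² + b²) = √(0.00497 + 0.00133) = 0.07937.
True dip = arctan(0.07937) = 4.5°, dipping toward ESE (azimuth ≈ 117°).

4.5°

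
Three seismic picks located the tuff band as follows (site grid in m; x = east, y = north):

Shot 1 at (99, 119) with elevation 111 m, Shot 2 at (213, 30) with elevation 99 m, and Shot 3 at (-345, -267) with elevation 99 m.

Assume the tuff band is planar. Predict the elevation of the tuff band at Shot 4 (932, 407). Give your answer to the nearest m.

99 m

Two edge vectors: Shot 1→Shot 2 = (114, -89, -12), Shot 1→Shot 3 = (-444, -386, -12).
Normal n = (Shot 1→Shot 2) × (Shot 1→Shot 3) = (-3564, 6696, -83520).
So ∂z/∂x = −n_x/n_z = −0.04267 and ∂z/∂y = −n_y/n_z = 0.08017.
Intercept c from Shot 1: 111 + 4.22 − 9.54 = 105.68.
At (932, 407): z = −39.8 + 32.6 + 105.68 = 98.5 m.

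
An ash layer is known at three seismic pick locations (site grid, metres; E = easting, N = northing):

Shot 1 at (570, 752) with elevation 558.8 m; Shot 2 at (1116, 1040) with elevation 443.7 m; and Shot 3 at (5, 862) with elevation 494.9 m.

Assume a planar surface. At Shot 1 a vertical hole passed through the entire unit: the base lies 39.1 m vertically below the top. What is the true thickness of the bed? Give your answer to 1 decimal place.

Let the plane be z = a·E + b·N + c.
Shot 2−Shot 1: 546a + 288b = −115.1;  Shot 3−Shot 1: −565a + 110b = −63.9.
Solving gives a = 0.02578, b = −0.44852.
|∇z| = √(a²+b²) = 0.44926, so dip δ = arctan(0.44926) = 24.19°.
True thickness = vertical thickness × cos δ = 39.1 × cos 24.19° = 35.7 m.

35.7 m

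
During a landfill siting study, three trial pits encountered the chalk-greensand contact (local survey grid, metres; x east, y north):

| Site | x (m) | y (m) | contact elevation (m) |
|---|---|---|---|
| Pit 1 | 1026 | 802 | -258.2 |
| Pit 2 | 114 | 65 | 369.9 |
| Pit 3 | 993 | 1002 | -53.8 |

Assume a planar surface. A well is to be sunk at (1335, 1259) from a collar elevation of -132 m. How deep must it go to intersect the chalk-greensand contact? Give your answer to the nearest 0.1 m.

172.9 m

Let the plane be z = a·x + b·y + c.
Pit 2−Pit 1: −912a − 737b = 628.1;  Pit 3−Pit 1: −33a + 200b = 204.4.
Solving gives a = −1.336404, b = 0.801493.
Then c = -258.2 − a·1026 − b·802 = 470.15.
At (1335, 1259): z_contact = −1784.10 + 1009.08 + 470.15 = -304.87 m.
Depth below ground = -132 − (-304.87) = 172.9 m.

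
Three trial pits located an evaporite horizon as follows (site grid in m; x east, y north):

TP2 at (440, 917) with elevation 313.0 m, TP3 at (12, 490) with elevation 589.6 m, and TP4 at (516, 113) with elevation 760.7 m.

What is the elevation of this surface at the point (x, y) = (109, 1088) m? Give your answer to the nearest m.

Two edge vectors: TP2→TP3 = (-428, -427, 276.6), TP2→TP4 = (76, -804, 447.7).
Normal n = (TP2→TP3) × (TP2→TP4) = (31218.5, 212637.2, 376564).
So ∂z/∂x = −n_x/n_z = −0.08290 and ∂z/∂y = −n_y/n_z = −0.56468.
Intercept c from TP2: 313 + 36.48 + 517.81 = 867.29.
At (109, 1088): z = −9.0 − 614.4 + 867.29 = 243.9 m.

244 m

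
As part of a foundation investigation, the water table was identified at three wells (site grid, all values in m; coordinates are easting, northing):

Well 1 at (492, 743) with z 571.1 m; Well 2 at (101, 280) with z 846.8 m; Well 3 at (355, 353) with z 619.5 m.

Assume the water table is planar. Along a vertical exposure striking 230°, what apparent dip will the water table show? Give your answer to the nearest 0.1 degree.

30.8°

Two edge vectors: Well 1→Well 2 = (-391, -463, 275.7), Well 1→Well 3 = (-137, -390, 48.4).
Normal n = (Well 1→Well 2) × (Well 1→Well 3) = (85113.8, -18846.5, 89059).
So ∂z/∂easting = −n_x/n_z = −0.95570 and ∂z/∂northing = −n_y/n_z = 0.21162.
Unit vector along 230° is (sin 230°, cos 230°) = (-0.7660, -0.6428).
Slope in that direction = a·(-0.7660) + b·(-0.6428) = 0.59608.
Apparent dip = arctan|0.59608| = 30.8° (true dip is 44.4°, so apparent ≤ true as expected).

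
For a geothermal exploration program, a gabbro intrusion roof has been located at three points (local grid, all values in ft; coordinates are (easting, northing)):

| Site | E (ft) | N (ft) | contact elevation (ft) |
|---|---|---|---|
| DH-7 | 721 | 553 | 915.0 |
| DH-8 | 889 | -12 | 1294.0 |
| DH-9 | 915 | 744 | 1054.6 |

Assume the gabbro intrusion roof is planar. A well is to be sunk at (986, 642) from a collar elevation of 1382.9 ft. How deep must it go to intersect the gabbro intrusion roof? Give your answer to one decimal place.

Let the plane be z = a·E + b·N + c.
DH-8−DH-7: 168a − 565b = 379;  DH-9−DH-7: 194a + 191b = 139.6.
Solving gives a = 1.06750, b = −0.35338.
Then c = 915 − a·721 − b·553 = 340.75.
At (986, 642): z_contact = 1052.56 − 226.87 + 340.75 = 1166.44 ft.
Depth below ground = 1382.9 − 1166.44 = 216.5 ft.

216.5 ft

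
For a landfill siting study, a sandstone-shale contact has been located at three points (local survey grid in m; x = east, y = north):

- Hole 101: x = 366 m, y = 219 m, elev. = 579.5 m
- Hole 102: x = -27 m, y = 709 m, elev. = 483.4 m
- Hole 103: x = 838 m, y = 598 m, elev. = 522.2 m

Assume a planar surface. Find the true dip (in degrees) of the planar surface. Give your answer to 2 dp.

Two edge vectors: Hole 101→Hole 102 = (-393, 490, -96.1), Hole 101→Hole 103 = (472, 379, -57.3).
Normal n = (Hole 101→Hole 102) × (Hole 101→Hole 103) = (8344.9, -67878.1, -380227).
So ∂z/∂x = −n_x/n_z = 0.02195 and ∂z/∂y = −n_y/n_z = −0.17852.
Gradient magnitude |∇z| = √(a² + b²) = √(0.00048 + 0.03187) = 0.17986.
True dip = arctan(0.17986) = 10.20°, dipping toward N (azimuth ≈ 353°).

10.20°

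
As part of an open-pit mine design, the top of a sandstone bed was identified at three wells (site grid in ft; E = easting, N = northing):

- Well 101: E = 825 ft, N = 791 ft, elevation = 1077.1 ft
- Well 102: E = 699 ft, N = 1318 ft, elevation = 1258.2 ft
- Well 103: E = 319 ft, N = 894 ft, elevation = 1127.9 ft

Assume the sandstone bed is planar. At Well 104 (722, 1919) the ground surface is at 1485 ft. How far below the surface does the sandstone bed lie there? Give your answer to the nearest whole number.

Let the plane be z = a·E + b·N + c.
Well 102−Well 101: −126a + 527b = 181.1;  Well 103−Well 101: −506a + 103b = 50.8.
Solving gives a = −0.03200, b = 0.33599.
Then c = 1077.1 − a·825 − b·791 = 837.73.
At (722, 1919): z_contact = −23.1 + 644.8 + 837.73 = 1459.4 ft.
Depth below ground = 1485 − 1459.4 = 26 ft.

26 ft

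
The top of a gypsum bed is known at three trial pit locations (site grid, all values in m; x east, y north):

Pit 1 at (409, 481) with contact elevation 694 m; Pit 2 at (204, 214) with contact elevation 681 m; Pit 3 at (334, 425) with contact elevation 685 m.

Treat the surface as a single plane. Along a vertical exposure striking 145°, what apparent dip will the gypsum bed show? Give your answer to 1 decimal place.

11.1°

Let the plane be z = a·x + b·y + c.
Pit 2−Pit 1: −205a − 267b = −13;  Pit 3−Pit 1: −75a − 56b = −9.
Solving gives a = 0.19602, b = −0.10181.
Unit vector along 145° is (sin 145°, cos 145°) = (0.5736, -0.8192).
Slope in that direction = a·(0.5736) + b·(-0.8192) = 0.19583.
Apparent dip = arctan|0.19583| = 11.1° (true dip is 12.5°, so apparent ≤ true as expected).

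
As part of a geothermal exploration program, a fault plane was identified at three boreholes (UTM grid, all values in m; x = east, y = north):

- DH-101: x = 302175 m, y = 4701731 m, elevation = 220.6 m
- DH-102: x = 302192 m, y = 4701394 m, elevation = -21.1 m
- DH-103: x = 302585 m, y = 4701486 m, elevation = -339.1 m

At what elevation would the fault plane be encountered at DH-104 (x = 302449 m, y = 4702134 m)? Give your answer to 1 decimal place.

225.4 m

Let the plane be z = a·x + b·y + c.
DH-102−DH-101: 17a − 337b = −241.7;  DH-103−DH-101: 410a − 245b = −559.7.
Solving gives a = −0.965653520, b = 0.668498190.
Then c = 220.6 − a·302175 − b·4701731 = −2851081.71.
At (302449, 4702134): z = −292060.9 + 3143368.1 − 2851081.71 = 225.4 m.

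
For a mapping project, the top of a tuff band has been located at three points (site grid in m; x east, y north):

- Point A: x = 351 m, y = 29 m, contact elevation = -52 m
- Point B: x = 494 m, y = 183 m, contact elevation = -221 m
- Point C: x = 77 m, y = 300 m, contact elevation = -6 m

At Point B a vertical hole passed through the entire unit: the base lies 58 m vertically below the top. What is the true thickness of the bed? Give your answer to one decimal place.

Let the plane be z = a·x + b·y + c.
Point B−Point A: 143a + 154b = −169;  Point C−Point A: −274a + 271b = 46.
Solving gives a = −0.65329, b = −0.49078.
|∇z| = √(a²+b²) = 0.81710, so dip δ = arctan(0.81710) = 39.25°.
True thickness = vertical thickness × cos δ = 58 × cos 39.25° = 44.9 m.

44.9 m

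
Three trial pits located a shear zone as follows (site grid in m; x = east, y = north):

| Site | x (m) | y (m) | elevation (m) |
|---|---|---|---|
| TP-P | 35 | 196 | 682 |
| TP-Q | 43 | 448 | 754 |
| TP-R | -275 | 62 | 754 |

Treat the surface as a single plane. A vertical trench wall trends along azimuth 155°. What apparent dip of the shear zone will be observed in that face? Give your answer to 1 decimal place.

Let the plane be z = a·x + b·y + c.
TP-Q−TP-P: 8a + 252b = 72;  TP-R−TP-P: −310a − 134b = 72.
Solving gives a = −0.36071, b = 0.29717.
Unit vector along 155° is (sin 155°, cos 155°) = (0.4226, -0.9063).
Slope in that direction = a·(0.4226) + b·(-0.9063) = −0.42177.
Apparent dip = arctan|0.42177| = 22.9° (true dip is 25.0°, so apparent ≤ true as expected).

22.9°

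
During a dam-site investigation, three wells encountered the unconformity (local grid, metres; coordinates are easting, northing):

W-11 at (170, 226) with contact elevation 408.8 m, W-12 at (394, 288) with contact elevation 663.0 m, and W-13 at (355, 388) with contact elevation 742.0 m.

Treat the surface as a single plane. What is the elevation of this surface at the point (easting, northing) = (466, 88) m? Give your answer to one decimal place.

500.0 m

Two edge vectors: W-11→W-12 = (224, 62, 254.2), W-11→W-13 = (185, 162, 333.2).
Normal n = (W-11→W-12) × (W-11→W-13) = (-20522, -27609.8, 24818).
So ∂z/∂easting = −n_x/n_z = 0.82690 and ∂z/∂northing = −n_y/n_z = 1.11249.
Intercept c from W-11: 408.8 − 140.57 − 251.42 = 16.80.
At (466, 88): z = 385.3 + 97.9 + 16.80 = 500.0 m.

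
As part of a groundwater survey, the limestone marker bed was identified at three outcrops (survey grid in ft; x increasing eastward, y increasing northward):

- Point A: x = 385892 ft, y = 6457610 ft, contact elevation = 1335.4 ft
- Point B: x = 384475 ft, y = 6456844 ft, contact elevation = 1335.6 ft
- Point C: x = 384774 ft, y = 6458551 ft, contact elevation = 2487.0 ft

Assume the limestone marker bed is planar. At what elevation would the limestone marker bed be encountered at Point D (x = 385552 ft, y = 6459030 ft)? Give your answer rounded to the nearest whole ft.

Two edge vectors: Point A→Point B = (-1417, -766, 0.2), Point A→Point C = (-1118, 941, 1151.6).
Normal n = (Point A→Point B) × (Point A→Point C) = (-882313.8, 1631593.6, -2189785).
So ∂z/∂x = −n_x/n_z = −0.40292257 and ∂z/∂y = −n_y/n_z = 0.74509306.
Intercept c from Point A: 1335.4 + 155484.60 − 4811520.38 = −4654700.38.
At (385552, 6459030): z = −155347.6 + 4812578.4 − 4654700.38 = 2530.4 ft.

2530 ft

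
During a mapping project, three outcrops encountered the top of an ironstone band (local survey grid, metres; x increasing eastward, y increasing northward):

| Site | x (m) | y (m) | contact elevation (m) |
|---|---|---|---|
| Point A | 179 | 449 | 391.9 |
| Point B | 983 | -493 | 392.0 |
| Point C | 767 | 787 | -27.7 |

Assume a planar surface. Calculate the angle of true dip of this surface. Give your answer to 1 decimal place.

32.2°

Two edge vectors: Point A→Point B = (804, -942, 0.1), Point A→Point C = (588, 338, -419.6).
Normal n = (Point A→Point B) × (Point A→Point C) = (395229.4, 337417.2, 825648).
So ∂z/∂x = −n_x/n_z = −0.47869 and ∂z/∂y = −n_y/n_z = −0.40867.
Gradient magnitude |∇z| = √(a² + b²) = √(0.22914 + 0.16701) = 0.62941.
True dip = arctan(0.62941) = 32.2°, dipping toward NE (azimuth ≈ 050°).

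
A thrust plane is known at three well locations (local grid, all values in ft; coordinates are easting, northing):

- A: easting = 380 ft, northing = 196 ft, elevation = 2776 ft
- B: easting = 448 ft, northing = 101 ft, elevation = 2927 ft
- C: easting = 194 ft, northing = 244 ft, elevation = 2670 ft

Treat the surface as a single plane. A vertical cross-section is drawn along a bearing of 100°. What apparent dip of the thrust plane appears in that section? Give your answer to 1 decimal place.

Let the plane be z = a·easting + b·northing + c.
B−A: 68a − 95b = 151;  C−A: −186a + 48b = −106.
Solving gives a = 0.19589, b = −1.44926.
Unit vector along 100° is (sin 100°, cos 100°) = (0.9848, -0.1736).
Slope in that direction = a·(0.9848) + b·(-0.1736) = 0.44458.
Apparent dip = arctan|0.44458| = 24.0° (true dip is 55.6°, so apparent ≤ true as expected).

24.0°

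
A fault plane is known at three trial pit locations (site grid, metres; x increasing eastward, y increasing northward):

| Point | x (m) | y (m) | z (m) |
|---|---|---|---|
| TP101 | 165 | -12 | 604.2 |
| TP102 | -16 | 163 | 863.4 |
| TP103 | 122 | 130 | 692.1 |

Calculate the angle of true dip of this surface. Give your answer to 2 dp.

50.37°

Let the plane be z = a·x + b·y + c.
TP102−TP101: −181a + 175b = 259.2;  TP103−TP101: −43a + 142b = 87.9.
Solving gives a = −1.17863, b = 0.26211.
Gradient magnitude |∇z| = √(a² + b²) = √(1.38916 + 0.06870) = 1.20742.
True dip = arctan(1.20742) = 50.37°, dipping toward ESE (azimuth ≈ 103°).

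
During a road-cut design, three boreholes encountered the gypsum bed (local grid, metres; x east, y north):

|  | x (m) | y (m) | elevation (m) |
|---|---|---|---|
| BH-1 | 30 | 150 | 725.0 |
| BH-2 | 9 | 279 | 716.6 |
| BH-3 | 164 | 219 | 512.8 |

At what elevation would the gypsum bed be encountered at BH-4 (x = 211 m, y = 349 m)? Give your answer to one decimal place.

Two edge vectors: BH-1→BH-2 = (-21, 129, -8.4), BH-1→BH-3 = (134, 69, -212.2).
Normal n = (BH-1→BH-2) × (BH-1→BH-3) = (-26794.2, -5581.8, -18735).
So ∂z/∂x = −n_x/n_z = −1.43017 and ∂z/∂y = −n_y/n_z = −0.29793.
Intercept c from BH-1: 725 + 42.91 + 44.69 = 812.60.
At (211, 349): z = −301.8 − 104.0 + 812.60 = 406.9 m.

406.9 m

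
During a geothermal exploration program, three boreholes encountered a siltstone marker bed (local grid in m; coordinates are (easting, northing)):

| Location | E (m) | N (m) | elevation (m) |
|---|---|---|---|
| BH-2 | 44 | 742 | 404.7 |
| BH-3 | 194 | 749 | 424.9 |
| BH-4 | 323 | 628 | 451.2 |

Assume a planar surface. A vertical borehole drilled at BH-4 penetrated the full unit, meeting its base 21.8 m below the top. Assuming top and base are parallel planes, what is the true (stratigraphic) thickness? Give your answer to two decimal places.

21.54 m

Let the plane be z = a·E + b·N + c.
BH-3−BH-2: 150a + 7b = 20.2;  BH-4−BH-2: 279a − 114b = 46.5.
Solving gives a = 0.13795, b = −0.07029.
|∇z| = √(a²+b²) = 0.15482, so dip δ = arctan(0.15482) = 8.80°.
True thickness = vertical thickness × cos δ = 21.8 × cos 8.80° = 21.54 m.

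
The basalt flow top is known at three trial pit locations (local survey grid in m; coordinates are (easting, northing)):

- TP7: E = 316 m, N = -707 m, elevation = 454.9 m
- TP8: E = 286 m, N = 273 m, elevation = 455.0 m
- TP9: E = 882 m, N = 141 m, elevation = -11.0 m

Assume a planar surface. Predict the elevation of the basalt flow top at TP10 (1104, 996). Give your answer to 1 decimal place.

-206.3 m

Two edge vectors: TP7→TP8 = (-30, 980, 0.1), TP7→TP9 = (566, 848, -465.9).
Normal n = (TP7→TP8) × (TP7→TP9) = (-456666.8, -13920.4, -580120).
So ∂z/∂E = −n_x/n_z = −0.787194 and ∂z/∂N = −n_y/n_z = −0.023996.
Intercept c from TP7: 454.9 + 248.75 − 16.96 = 686.69.
At (1104, 996): z = −869.1 − 23.9 + 686.69 = -206.3 m.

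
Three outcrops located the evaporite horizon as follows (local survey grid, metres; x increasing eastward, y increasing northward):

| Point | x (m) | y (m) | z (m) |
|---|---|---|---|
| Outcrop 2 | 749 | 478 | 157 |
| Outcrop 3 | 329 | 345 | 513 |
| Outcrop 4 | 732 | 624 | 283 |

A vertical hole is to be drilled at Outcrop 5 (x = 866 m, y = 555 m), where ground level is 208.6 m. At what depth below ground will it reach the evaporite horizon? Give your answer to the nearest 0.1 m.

Two edge vectors: Outcrop 2→Outcrop 3 = (-420, -133, 356), Outcrop 2→Outcrop 4 = (-17, 146, 126).
Normal n = (Outcrop 2→Outcrop 3) × (Outcrop 2→Outcrop 4) = (-68734, 46868, -63581).
So ∂z/∂x = −n_x/n_z = −1.08105 and ∂z/∂y = −n_y/n_z = 0.73714.
Intercept c from Outcrop 2: 157 + 809.70 − 352.35 = 614.35.
At (866, 555): z_contact = −936.19 + 409.11 + 614.35 = 87.28 m.
Depth below ground = 208.6 − 87.28 = 121.3 m.

121.3 m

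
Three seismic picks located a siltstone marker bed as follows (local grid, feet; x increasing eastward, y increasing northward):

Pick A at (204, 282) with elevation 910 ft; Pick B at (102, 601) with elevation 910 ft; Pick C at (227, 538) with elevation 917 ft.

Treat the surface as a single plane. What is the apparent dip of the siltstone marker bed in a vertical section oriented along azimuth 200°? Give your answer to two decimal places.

2.46°

Two edge vectors: Pick A→Pick B = (-102, 319, 0), Pick A→Pick C = (23, 256, 7).
Normal n = (Pick A→Pick B) × (Pick A→Pick C) = (2233, 714, -33449).
So ∂z/∂x = −n_x/n_z = 0.06676 and ∂z/∂y = −n_y/n_z = 0.02135.
Unit vector along 200° is (sin 200°, cos 200°) = (-0.3420, -0.9397).
Slope in that direction = a·(-0.3420) + b·(-0.9397) = −0.04289.
Apparent dip = arctan|0.04289| = 2.46° (true dip is 4.0°, so apparent ≤ true as expected).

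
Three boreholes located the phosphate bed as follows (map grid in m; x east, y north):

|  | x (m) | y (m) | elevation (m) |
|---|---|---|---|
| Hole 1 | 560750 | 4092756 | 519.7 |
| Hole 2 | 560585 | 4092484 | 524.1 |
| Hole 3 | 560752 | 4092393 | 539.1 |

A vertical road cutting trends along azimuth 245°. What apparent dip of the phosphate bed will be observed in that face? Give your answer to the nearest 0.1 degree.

1.9°

Let the plane be z = a·x + b·y + c.
Hole 2−Hole 1: −165a − 272b = 4.4;  Hole 3−Hole 1: 2a − 363b = 19.4.
Solving gives a = 0.06088, b = −0.05311.
Unit vector along 245° is (sin 245°, cos 245°) = (-0.9063, -0.4226).
Slope in that direction = a·(-0.9063) + b·(-0.4226) = −0.03273.
Apparent dip = arctan|0.03273| = 1.9° (true dip is 4.6°, so apparent ≤ true as expected).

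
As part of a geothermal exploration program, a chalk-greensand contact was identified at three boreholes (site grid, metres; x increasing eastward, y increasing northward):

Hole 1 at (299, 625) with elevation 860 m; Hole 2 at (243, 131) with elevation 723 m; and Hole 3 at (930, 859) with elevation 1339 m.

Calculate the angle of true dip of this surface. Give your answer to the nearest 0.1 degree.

35.5°

Let the plane be z = a·x + b·y + c.
Hole 2−Hole 1: −56a − 494b = −137;  Hole 3−Hole 1: 631a + 234b = 479.
Solving gives a = 0.68507, b = 0.19967.
Gradient magnitude |∇z| = √(a² + b²) = √(0.46932 + 0.03987) = 0.71357.
True dip = arctan(0.71357) = 35.5°, dipping toward WSW (azimuth ≈ 254°).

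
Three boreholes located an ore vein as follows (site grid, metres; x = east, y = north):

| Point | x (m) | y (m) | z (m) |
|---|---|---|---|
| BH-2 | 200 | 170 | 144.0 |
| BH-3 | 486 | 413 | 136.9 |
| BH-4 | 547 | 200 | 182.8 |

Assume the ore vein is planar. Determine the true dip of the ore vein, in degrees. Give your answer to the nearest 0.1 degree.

12.4°

Two edge vectors: BH-2→BH-3 = (286, 243, -7.1), BH-2→BH-4 = (347, 30, 38.8).
Normal n = (BH-2→BH-3) × (BH-2→BH-4) = (9641.4, -13560.5, -75741).
So ∂z/∂x = −n_x/n_z = 0.12729 and ∂z/∂y = −n_y/n_z = −0.17904.
Gradient magnitude |∇z| = √(a² + b²) = √(0.01620 + 0.03205) = 0.21968.
True dip = arctan(0.21968) = 12.4°, dipping toward NW (azimuth ≈ 325°).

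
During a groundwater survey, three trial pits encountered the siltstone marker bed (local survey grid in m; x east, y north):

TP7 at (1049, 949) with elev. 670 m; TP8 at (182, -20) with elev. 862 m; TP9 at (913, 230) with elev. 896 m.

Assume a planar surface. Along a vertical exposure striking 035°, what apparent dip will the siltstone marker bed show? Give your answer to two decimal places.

10.68°

Let the plane be z = a·x + b·y + c.
TP8−TP7: −867a − 969b = 192;  TP9−TP7: −136a − 719b = 226.
Solving gives a = 0.16466, b = −0.34547.
Unit vector along 035° is (sin 35°, cos 35°) = (0.5736, 0.8192).
Slope in that direction = a·(0.5736) + b·(0.8192) = −0.18855.
Apparent dip = arctan|0.18855| = 10.68° (true dip is 20.9°, so apparent ≤ true as expected).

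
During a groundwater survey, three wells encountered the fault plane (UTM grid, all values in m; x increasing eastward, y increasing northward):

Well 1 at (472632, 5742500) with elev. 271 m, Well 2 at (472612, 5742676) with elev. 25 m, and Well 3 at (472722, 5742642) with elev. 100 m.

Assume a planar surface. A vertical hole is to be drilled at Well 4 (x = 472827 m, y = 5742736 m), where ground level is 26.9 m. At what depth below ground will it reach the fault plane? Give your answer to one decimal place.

Let the plane be z = a·x + b·y + c.
Well 2−Well 1: −20a + 176b = −246;  Well 3−Well 1: 90a + 142b = −171.
Solving gives a = 0.258886510, b = −1.368308351.
Then c = 271 − a·472632 − b·5742500 = 7735423.66.
At (472827, 5742736): z_contact = 122408.53 − 7857833.63 + 7735423.66 = -1.44 m.
Depth below ground = 26.9 − (-1.44) = 28.3 m.

28.3 m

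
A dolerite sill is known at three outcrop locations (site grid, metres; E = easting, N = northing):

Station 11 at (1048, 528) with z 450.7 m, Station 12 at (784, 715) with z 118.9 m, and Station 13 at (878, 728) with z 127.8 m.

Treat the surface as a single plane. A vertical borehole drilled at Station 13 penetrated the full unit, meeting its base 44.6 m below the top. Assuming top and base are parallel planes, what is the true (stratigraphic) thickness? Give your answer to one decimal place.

25.9 m

Let the plane be z = a·E + b·N + c.
Station 12−Station 11: −264a + 187b = −331.8;  Station 13−Station 11: −170a + 200b = −322.9.
Solving gives a = 0.28452, b = −1.37266.
|∇z| = √(a²+b²) = 1.40184, so dip δ = arctan(1.40184) = 54.50°.
True thickness = vertical thickness × cos δ = 44.6 × cos 54.50° = 25.9 m.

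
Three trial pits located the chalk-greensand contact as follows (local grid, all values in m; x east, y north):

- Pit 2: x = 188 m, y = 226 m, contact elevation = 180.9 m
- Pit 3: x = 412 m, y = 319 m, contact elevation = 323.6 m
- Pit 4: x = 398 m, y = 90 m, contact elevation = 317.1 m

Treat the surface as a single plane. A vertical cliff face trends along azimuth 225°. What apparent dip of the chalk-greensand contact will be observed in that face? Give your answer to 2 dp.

Let the plane be z = a·x + b·y + c.
Pit 3−Pit 2: 224a + 93b = 142.7;  Pit 4−Pit 2: 210a − 136b = 136.2.
Solving gives a = 0.64155, b = −0.01084.
Unit vector along 225° is (sin 225°, cos 225°) = (-0.7071, -0.7071).
Slope in that direction = a·(-0.7071) + b·(-0.7071) = −0.44598.
Apparent dip = arctan|0.44598| = 24.04° (true dip is 32.7°, so apparent ≤ true as expected).

24.04°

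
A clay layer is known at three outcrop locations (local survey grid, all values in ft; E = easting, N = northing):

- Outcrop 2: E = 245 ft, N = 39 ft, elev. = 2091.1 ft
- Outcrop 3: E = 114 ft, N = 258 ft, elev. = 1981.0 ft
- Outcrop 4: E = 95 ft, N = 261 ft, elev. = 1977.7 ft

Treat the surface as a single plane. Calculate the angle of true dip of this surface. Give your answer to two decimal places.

Let the plane be z = a·E + b·N + c.
Outcrop 3−Outcrop 2: −131a + 219b = −110.1;  Outcrop 4−Outcrop 2: −150a + 222b = −113.4.
Solving gives a = 0.10414, b = −0.44045.
Gradient magnitude |∇z| = √(a² + b²) = √(0.01085 + 0.19399) = 0.45259.
True dip = arctan(0.45259) = 24.35°, dipping toward NNW (azimuth ≈ 347°).

24.35°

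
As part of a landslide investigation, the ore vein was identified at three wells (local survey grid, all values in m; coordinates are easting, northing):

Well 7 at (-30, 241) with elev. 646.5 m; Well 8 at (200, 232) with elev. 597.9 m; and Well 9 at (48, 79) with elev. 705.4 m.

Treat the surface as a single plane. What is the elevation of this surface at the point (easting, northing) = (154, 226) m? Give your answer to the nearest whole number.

611 m

Let the plane be z = a·easting + b·northing + c.
Well 8−Well 7: 230a − 9b = −48.6;  Well 9−Well 7: 78a − 162b = 58.9.
Solving gives a = −0.22986, b = −0.47425.
Then c = 646.5 − a·-30 − b·241 = 753.90.
At (154, 226): z = −35.4 − 107.2 + 753.90 = 611.3 m.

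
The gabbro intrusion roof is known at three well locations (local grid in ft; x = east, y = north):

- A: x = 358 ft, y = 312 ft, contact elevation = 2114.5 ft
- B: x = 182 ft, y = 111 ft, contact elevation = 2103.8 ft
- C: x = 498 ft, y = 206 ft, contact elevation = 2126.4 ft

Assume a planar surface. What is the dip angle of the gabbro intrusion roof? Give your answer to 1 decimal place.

4.4°

Two edge vectors: A→B = (-176, -201, -10.7), A→C = (140, -106, 11.9).
Normal n = (A→B) × (A→C) = (-3526.1, 596.4, 46796).
So ∂z/∂x = −n_x/n_z = 0.07535 and ∂z/∂y = −n_y/n_z = −0.01274.
Gradient magnitude |∇z| = √(a² + b²) = √(0.00568 + 0.00016) = 0.07642.
True dip = arctan(0.07642) = 4.4°, dipping toward W (azimuth ≈ 280°).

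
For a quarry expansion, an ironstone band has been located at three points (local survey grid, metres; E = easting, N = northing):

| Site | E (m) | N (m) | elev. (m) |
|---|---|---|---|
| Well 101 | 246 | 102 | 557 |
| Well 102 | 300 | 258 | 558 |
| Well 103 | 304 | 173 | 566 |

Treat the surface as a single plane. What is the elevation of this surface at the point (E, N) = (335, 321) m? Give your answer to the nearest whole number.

562 m

Two edge vectors: Well 101→Well 102 = (54, 156, 1), Well 101→Well 103 = (58, 71, 9).
Normal n = (Well 101→Well 102) × (Well 101→Well 103) = (1333, -428, -5214).
So ∂z/∂E = −n_x/n_z = 0.25566 and ∂z/∂N = −n_y/n_z = −0.08209.
Intercept c from Well 101: 557 − 62.89 + 8.37 = 502.48.
At (335, 321): z = 85.6 − 26.3 + 502.48 = 561.8 m.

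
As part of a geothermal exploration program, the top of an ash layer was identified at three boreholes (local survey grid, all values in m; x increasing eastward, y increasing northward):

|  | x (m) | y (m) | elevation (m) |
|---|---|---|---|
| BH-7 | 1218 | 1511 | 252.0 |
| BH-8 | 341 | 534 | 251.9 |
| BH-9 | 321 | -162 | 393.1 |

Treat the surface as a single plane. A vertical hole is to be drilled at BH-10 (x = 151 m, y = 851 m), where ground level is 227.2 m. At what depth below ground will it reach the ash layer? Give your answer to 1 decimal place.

Let the plane be z = a·x + b·y + c.
BH-8−BH-7: −877a − 977b = −0.1;  BH-9−BH-7: −897a − 1673b = 141.1.
Solving gives a = 0.233598, b = −0.209586.
Then c = 252 − a·1218 − b·1511 = 284.16.
At (151, 851): z_contact = 35.27 − 178.36 + 284.16 = 141.08 m.
Depth below ground = 227.2 − 141.08 = 86.1 m.

86.1 m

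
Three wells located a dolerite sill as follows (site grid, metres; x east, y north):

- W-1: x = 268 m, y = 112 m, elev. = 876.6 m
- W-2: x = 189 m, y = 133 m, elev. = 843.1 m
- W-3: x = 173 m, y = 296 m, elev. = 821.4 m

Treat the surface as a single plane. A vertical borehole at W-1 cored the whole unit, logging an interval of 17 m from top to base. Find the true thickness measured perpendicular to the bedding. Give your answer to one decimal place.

Let the plane be z = a·x + b·y + c.
W-2−W-1: −79a + 21b = −33.5;  W-3−W-1: −95a + 184b = −55.2.
Solving gives a = 0.39908, b = −0.09396.
|∇z| = √(a²+b²) = 0.40999, so dip δ = arctan(0.40999) = 22.29°.
True thickness = vertical thickness × cos δ = 17 × cos 22.29° = 15.7 m.

15.7 m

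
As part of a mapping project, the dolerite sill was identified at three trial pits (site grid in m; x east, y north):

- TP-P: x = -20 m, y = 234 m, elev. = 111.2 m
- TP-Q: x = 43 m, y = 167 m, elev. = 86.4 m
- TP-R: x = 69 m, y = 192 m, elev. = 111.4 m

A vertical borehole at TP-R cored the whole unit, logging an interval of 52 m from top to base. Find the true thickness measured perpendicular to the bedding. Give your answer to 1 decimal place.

Let the plane be z = a·x + b·y + c.
TP-Q−TP-P: 63a − 67b = −24.8;  TP-R−TP-P: 89a − 42b = 0.2.
Solving gives a = 0.31806, b = 0.66922.
|∇z| = √(a²+b²) = 0.74096, so dip δ = arctan(0.74096) = 36.54°.
True thickness = vertical thickness × cos δ = 52 × cos 36.54° = 41.8 m.

41.8 m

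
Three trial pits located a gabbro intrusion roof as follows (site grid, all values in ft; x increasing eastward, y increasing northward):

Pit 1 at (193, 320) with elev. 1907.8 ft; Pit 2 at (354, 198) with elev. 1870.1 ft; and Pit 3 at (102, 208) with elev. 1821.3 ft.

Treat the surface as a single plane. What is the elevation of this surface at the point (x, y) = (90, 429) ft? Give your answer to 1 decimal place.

1950.4 ft

Let the plane be z = a·x + b·y + c.
Pit 2−Pit 1: 161a − 122b = −37.7;  Pit 3−Pit 1: −91a − 112b = −86.5.
Solving gives a = 0.21729, b = 0.59577.
Then c = 1907.8 − a·193 − b·320 = 1675.22.
At (90, 429): z = 19.6 + 255.6 + 1675.22 = 1950.4 ft.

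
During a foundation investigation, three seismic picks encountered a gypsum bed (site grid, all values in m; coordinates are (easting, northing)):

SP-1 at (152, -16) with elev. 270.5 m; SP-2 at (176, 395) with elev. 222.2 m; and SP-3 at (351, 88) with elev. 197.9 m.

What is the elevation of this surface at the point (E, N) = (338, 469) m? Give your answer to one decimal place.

164.2 m

Two edge vectors: SP-1→SP-2 = (24, 411, -48.3), SP-1→SP-3 = (199, 104, -72.6).
Normal n = (SP-1→SP-2) × (SP-1→SP-3) = (-24815.4, -7869.3, -79293).
So ∂z/∂E = −n_x/n_z = −0.31296 and ∂z/∂N = −n_y/n_z = −0.09924.
Intercept c from SP-1: 270.5 + 47.57 − 1.59 = 316.48.
At (338, 469): z = −105.8 − 46.5 + 316.48 = 164.2 m.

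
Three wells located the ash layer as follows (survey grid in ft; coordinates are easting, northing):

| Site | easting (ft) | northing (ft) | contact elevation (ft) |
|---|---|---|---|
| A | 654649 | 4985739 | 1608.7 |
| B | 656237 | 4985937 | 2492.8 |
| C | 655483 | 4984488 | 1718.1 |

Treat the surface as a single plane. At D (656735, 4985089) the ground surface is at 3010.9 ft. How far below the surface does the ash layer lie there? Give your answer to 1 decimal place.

479.2 ft

Let the plane be z = a·easting + b·northing + c.
B−A: 1588a + 198b = 884.1;  C−A: 834a − 1251b = 109.4.
Solving gives a = 0.524078551, b = 0.261935661.
Then c = 1608.7 − a·654649 − b·4985739 = −1647421.64.
At (656735, 4985089): z_contact = 344180.73 + 1305772.58 − 1647421.64 = 2531.67 ft.
Depth below ground = 3010.9 − 2531.67 = 479.2 ft.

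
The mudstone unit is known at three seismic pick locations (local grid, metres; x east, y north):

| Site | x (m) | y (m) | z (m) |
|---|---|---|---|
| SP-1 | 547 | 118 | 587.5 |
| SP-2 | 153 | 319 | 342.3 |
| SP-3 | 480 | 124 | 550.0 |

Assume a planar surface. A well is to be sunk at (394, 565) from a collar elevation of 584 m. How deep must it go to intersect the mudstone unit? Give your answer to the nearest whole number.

147 m

Let the plane be z = a·x + b·y + c.
SP-2−SP-1: −394a + 201b = −245.2;  SP-3−SP-1: −67a + 6b = −37.5.
Solving gives a = 0.54637, b = −0.14891.
Then c = 587.5 − a·547 − b·118 = 306.21.
At (394, 565): z_contact = 215.3 − 84.1 + 306.21 = 437.3 m.
Depth below ground = 584 − 437.3 = 147 m.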